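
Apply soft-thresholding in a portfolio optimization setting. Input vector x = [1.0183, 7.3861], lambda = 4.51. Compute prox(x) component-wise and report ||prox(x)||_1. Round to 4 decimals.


Soft-thresholding with lambda = 4.51:
prox(1.0183) = sign(1.0183)*max(|1.0183| - 4.51, 0) = 0.0
prox(7.3861) = sign(7.3861)*max(|7.3861| - 4.51, 0) = 2.8761
prox(x) = [0.0, 2.8761]
||prox(x)||_1 = 0.0 + 2.8761 = 2.8761


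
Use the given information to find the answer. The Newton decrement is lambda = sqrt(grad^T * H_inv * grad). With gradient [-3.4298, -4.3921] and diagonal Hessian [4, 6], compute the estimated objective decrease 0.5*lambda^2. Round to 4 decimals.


Step 1: H is diagonal, so H^(-1) * g = [-0.8575, -0.732].
Step 2: g^T H^(-1) g = sum_i g_i^2 / H_ii
  = (-3.4298)^2/4 + (-4.3921)^2/6
  = 2.9409 + 3.2151 = 6.156
Step 3: Objective decrease = 0.5 * g^T H^(-1) g = 3.078


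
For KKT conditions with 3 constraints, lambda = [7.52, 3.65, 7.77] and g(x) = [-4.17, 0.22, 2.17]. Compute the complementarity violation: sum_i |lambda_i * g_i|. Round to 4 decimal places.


KKT complementary slackness check:
lambda_1 * g_1 = 7.52 * -4.17 = -31.3584
lambda_2 * g_2 = 3.65 * 0.22 = 0.803
lambda_3 * g_3 = 7.77 * 2.17 = 16.8609
Total violation = 31.3584 + 0.803 + 16.8609 = 49.0223


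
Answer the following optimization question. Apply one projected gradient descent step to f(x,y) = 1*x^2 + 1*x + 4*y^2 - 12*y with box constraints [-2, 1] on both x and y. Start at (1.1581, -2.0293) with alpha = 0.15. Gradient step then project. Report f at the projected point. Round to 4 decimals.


Step 1: Compute gradient at (1.1581, -2.0293).
grad_x = 2*1*1.1581 + 1 = 3.3162
grad_y = 2*4*-2.0293 - 12 = -28.2344
Step 2: Gradient step.
x_raw = 1.1581 - 0.15*3.3162 = 0.6607
y_raw = -2.0293 - 0.15*-28.2344 = 2.2059
Step 3: Project onto [-2, 1].
x_proj = clip(0.6607) = 0.6607
y_proj = clip(2.2059) = 1.0
Step 4: Evaluate f.
f(0.6607, 1.0) = -6.9028


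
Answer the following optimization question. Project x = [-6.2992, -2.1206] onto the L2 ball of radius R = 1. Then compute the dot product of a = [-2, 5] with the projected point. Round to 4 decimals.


Step 1: Compute ||x|| (intermediates to 6 decimals).
||x|| = sqrt((-6.2992)^2 + (-2.1206)^2) = 6.646568
Step 2: Project.
Since ||x|| > R, scale = R/||x|| = 1/6.646568 = 0.150454, proj(x) = scale * x
proj(x) = [-0.94774, -0.319053]
Step 3: Dot product.
a^T * proj(x) = -2*(-0.94774) + 5*(-0.319053) = 0.3002


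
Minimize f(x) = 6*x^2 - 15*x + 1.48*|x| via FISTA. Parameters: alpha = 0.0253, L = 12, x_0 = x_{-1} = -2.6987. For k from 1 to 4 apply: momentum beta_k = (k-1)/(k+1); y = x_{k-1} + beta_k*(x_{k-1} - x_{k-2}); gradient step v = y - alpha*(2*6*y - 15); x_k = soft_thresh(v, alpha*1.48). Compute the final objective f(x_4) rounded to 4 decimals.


FISTA on f(x) = 6*x^2 - 15*x + 1.48*|x|
L = 12, alpha = 0.0253
Iteration 1: beta = 0.0, y = -2.6987 + 0.0*(-2.6987 + 2.6987) = -2.6987
  grad(y) = -47.3844, v = y - alpha*grad = -1.4999
  prox(v) = soft_thresh(-1.4999, 0.0374) = -1.4624
Iteration 2: beta = 0.3333, y = -1.4624 + 0.3333*(-1.4624 + 2.6987) = -1.0503
  grad(y) = -27.6041, v = y - alpha*grad = -0.352
  prox(v) = soft_thresh(-0.352, 0.0374) = -0.3145
Iteration 3: beta = 0.5, y = -0.3145 + 0.5*(-0.3145 + 1.4624) = 0.2594
  grad(y) = -11.8867, v = y - alpha*grad = 0.5602
  prox(v) = soft_thresh(0.5602, 0.0374) = 0.5227
Iteration 4: beta = 0.6, y = 0.5227 + 0.6*(0.5227 + 0.3145) = 1.0251
  grad(y) = -2.699, v = y - alpha*grad = 1.0934
  prox(v) = soft_thresh(1.0934, 0.0374) = 1.0559
f(x_4) = 6*1.0559^2 - 15*1.0559 + 1.48*|1.0559| = -7.5862


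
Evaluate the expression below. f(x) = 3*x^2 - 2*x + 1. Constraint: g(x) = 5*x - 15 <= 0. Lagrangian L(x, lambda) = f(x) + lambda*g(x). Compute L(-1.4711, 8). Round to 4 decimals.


Step 1: Evaluate f(x).
f(-1.4711) = 3*(-1.4711)^2 - 2*(-1.4711) + 1 = 10.4346
Step 2: Evaluate g(x).
g(-1.4711) = 5*-1.4711 - 15 = -22.3555
Step 3: Compute Lagrangian.
L = 10.4346 + 8*-22.3555 = -168.4094


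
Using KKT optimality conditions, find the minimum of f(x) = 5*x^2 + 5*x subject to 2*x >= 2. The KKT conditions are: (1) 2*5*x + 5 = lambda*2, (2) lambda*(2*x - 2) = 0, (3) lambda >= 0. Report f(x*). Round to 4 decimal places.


Step 1: Try lambda = 0 (constraint inactive).
x_unc = -5/(2*5) = -0.5
Check: 2*-0.5 = -1.0 < 2 -- violated!
Step 2: Constraint must be active: 2*x = 2
x* = 2/2 = 1.0
lambda = (2*5*1.0 + 5)/2 = 7.5
Step 3: Compute optimal value.
f(x*) = 5*1.0^2 + 5*1.0 = 10.0


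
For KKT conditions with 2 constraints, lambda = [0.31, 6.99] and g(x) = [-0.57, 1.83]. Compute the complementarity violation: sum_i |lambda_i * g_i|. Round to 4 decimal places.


KKT complementary slackness check:
lambda_1 * g_1 = 0.31 * -0.57 = -0.1767
lambda_2 * g_2 = 6.99 * 1.83 = 12.7917
Total violation = 0.1767 + 12.7917 = 12.9684


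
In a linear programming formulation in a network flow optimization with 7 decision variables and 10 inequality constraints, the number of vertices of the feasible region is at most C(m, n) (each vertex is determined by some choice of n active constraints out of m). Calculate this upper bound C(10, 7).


Each vertex corresponds to some choice of n active constraints out of m, so the number of vertices is at most C(m, n) = m! / (n!(m-n)!).
m = 10, n = 7
Numerator: 10 * 9 * 8 * 7 * 6 * 5 * 4
Denominator: 7! = 5040
C(10, 7) = 120


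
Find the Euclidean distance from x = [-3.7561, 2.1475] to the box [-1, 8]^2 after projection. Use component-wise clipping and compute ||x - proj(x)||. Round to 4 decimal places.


Project each component onto [-1, 8].
clip(-3.7561) = -1.0, clip(2.1475) = 2.1475
Projection = [-1.0, 2.1475]
Squared diffs: [7.5961, 0.0]
Distance = sqrt(7.5961) = 2.7561


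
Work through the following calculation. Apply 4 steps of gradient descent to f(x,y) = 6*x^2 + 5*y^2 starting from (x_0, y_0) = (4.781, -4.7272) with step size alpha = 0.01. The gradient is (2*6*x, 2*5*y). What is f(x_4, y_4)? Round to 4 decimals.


Gradient descent on f(x,y) = 6*x^2 + 5*y^2.
Starting point: (4.781, -4.7272), alpha = 0.01
Step 1: grad_x = 2*6*4.781 = 57.372, grad_y = 2*5*-4.7272 = -47.272
  x_1 = 4.781 - 0.01*57.372 = 4.2073
  y_1 = -4.7272 - 0.01*-47.272 = -4.2545
Step 2: grad_x = 2*6*4.2073 = 50.4874, grad_y = 2*5*-4.2545 = -42.5448
  x_2 = 4.2073 - 0.01*50.4874 = 3.7024
  y_2 = -4.2545 - 0.01*-42.5448 = -3.829
Step 3: grad_x = 2*6*3.7024 = 44.4289, grad_y = 2*5*-3.829 = -38.2903
  x_3 = 3.7024 - 0.01*44.4289 = 3.2581
  y_3 = -3.829 - 0.01*-38.2903 = -3.4461
Step 4: grad_x = 2*6*3.2581 = 39.0974, grad_y = 2*5*-3.4461 = -34.4613
  x_4 = 3.2581 - 0.01*39.0974 = 2.8671
  y_4 = -3.4461 - 0.01*-34.4613 = -3.1015
f(2.8671, -3.1015) = 6*2.8671^2 + 5*(-3.1015)^2 = 97.4201


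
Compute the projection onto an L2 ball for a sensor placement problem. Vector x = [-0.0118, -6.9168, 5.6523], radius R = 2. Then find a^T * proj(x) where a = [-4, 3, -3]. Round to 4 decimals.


Step 1: Compute ||x|| (intermediates to 6 decimals).
||x|| = sqrt((-0.0118)^2 + (-6.9168)^2 + 5.6523^2) = 8.932567
Step 2: Project.
Since ||x|| > R, scale = R/||x|| = 2/8.932567 = 0.2239, proj(x) = scale * x
proj(x) = [-0.002642, -1.548672, 1.26555]
Step 3: Dot product.
a^T * proj(x) = -4*(-0.002642) + 3*(-1.548672) - 3*1.26555 = -8.4321


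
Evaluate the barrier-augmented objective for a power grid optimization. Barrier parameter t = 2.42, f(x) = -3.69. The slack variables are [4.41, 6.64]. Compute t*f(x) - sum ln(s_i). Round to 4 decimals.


Step 1: Compute log-barrier.
ln values: [1.4839, 1.8931]
phi = -(1.4839 + 1.8931) = -3.377
Step 2: Compute augmented objective.
t*f(x) = 2.42*-3.69 = -8.9298
Total = -8.9298 - 3.377 = -12.3068


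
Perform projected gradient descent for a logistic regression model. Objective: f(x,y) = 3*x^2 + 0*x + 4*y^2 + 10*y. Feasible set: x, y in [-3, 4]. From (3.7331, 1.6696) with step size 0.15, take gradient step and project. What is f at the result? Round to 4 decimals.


Step 1: Compute gradient at (3.7331, 1.6696).
grad_x = 2*3*3.7331 + 0 = 22.3986
grad_y = 2*4*1.6696 + 10 = 23.3568
Step 2: Gradient step.
x_raw = 3.7331 - 0.15*22.3986 = 0.3733
y_raw = 1.6696 - 0.15*23.3568 = -1.8339
Step 3: Project onto [-3, 4].
x_proj = clip(0.3733) = 0.3733
y_proj = clip(-1.8339) = -1.8339
Step 4: Evaluate f.
f(0.3733, -1.8339) = -4.4681


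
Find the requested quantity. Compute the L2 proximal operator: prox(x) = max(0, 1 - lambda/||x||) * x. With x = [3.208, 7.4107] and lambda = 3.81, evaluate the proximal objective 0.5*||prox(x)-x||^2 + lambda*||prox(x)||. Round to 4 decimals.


Step 1: Compute ||x||.
||x|| = 8.0753
Step 2: Compute scaling factor.
scale = max(0, 1 - 3.81/8.0753) = 0.5282
Step 3: prox(x) = [1.6944, 3.9142]
||prox(x)|| = 4.2653
Step 4: Proximal objective.
0.5*||prox-x||^2 = 7.2581
lambda*||prox|| = 16.2508
Total = 23.5087


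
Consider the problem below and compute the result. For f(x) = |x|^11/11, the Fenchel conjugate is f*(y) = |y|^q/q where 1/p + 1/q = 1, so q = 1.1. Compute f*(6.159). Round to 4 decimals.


The conjugate exponent q satisfies 1/p + 1/q = 1.
p = 11, so q = 11/(11 - 1) = 1.1
|y|^q = 6.159^1.1 = 7.3869
f*(6.159) = 7.3869 / 1.1 = 6.7153


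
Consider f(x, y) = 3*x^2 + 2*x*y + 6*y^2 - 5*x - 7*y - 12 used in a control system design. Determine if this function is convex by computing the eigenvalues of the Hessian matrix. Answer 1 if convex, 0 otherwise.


The Hessian of f(x,y) = 3*x^2 + 2*x*y + 6*y^2 - 5*x - 7*y - 12 is:
H = [[6, 2], [2, 12]]
Trace = 6 + 12 = 18
Determinant = 6*12 - (2)^2 = 68
Discriminant = (18)^2 - 4*68 = 52.0
Eigenvalues: lambda_1 = 5.3944, lambda_2 = 12.6056
The function is convex.

1


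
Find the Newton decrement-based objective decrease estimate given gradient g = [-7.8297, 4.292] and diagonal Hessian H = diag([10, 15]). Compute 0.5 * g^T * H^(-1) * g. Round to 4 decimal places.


Step 1: H is diagonal, so H^(-1) * g = [-0.783, 0.2861].
Step 2: g^T H^(-1) g = sum_i g_i^2 / H_ii
  = (-7.8297)^2/10 + (4.292)^2/15
  = 6.1304 + 1.2281 = 7.3585
Step 3: Objective decrease = 0.5 * g^T H^(-1) g = 3.6793


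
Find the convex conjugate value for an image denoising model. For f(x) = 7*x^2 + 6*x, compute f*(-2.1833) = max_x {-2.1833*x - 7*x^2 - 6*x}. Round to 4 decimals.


f*(y) = sup_x {y*x - a*x^2 - b*x} = sup_x {(y-b)*x - a*x^2}
FOC: (y - b) - 2a*x = 0 => x* = (y - b)/(2a)
x* = (-2.1833 - 6)/(2*7) = -0.5845
f*(-2.1833) = (y-b)^2/(4a) = (-2.1833 - 6)^2/(4*7)
= 66.9664/28 = 2.3917


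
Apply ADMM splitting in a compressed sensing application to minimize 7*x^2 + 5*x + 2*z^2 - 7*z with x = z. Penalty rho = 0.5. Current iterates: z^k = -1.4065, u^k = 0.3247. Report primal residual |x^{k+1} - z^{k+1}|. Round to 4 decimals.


ADMM iteration with rho = 0.5, z^k = -1.4065, u^k = 0.3247
Step 1: x-update.
Minimize 7*x^2 + 5*x + (0.5/2)*(x + 1.4065 + 0.3247)^2
FOC: (2*7 + 0.5)*x = -5 + 0.5*(-1.4065 - 0.3247)
x^{k+1} = -0.4045
Step 2: z-update.
Minimize 2*z^2 - 7*z + (0.5/2)*(-0.4045 - z + 0.3247)^2
FOC: (2*2 + 0.5)*z = 7 + 0.5*(-0.4045 + 0.3247)
z^{k+1} = 1.5467
Step 3: u-update.
u^{k+1} = 0.3247 - 0.4045 - 1.5467 = -1.6265
Step 4: Primal residual = |-0.4045 - 1.5467| = 1.9512


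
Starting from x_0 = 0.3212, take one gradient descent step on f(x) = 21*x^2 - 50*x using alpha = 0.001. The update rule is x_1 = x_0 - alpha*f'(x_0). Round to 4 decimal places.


We compute the gradient at x_0 and apply the update.
f'(x) = 42*x - 50
f'(0.3212) = 42*0.3212 - 50 = -36.5096
x_1 = 0.3212 - 0.001*-36.5096 = 0.3577


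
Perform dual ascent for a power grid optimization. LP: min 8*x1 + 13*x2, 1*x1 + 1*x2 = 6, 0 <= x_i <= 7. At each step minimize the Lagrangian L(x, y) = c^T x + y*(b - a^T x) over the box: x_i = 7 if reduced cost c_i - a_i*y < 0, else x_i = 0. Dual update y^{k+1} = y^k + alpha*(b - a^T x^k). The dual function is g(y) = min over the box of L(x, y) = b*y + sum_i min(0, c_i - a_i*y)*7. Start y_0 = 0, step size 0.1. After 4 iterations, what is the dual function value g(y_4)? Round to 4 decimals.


Dual ascent for LP: min 8*x1 + 13*x2, 1*x1 + 1*x2 = 6, 0 <= x_i <= 7
Step 1: y^k = 0.0, reduced costs: (8.0, 13.0)
  x^k = (0.0, 0.0), subgradient = b - a^T x = 6.0
  y^{k+1} = 0.0 + 0.1*6.0 = 0.6
Step 2: y^k = 0.6, reduced costs: (7.4, 12.4)
  x^k = (0.0, 0.0), subgradient = b - a^T x = 6.0
  y^{k+1} = 0.6 + 0.1*6.0 = 1.2
Step 3: y^k = 1.2, reduced costs: (6.8, 11.8)
  x^k = (0.0, 0.0), subgradient = b - a^T x = 6.0
  y^{k+1} = 1.2 + 0.1*6.0 = 1.8
Step 4: y^k = 1.8, reduced costs: (6.2, 11.2)
  x^k = (0.0, 0.0), subgradient = b - a^T x = 6.0
  y^{k+1} = 1.8 + 0.1*6.0 = 2.4
Dual objective at y_4 = 2.4: reduced costs (5.6, 10.6), box minimizer x = (0.0, 0.0)
g(y_4) = b*y + (c1 - a1*y)*x1 + (c2 - a2*y)*x2 = 6*2.4 + 5.6*0.0 + 10.6*0.0 = 14.4 + 0.0 + 0.0 = 14.4


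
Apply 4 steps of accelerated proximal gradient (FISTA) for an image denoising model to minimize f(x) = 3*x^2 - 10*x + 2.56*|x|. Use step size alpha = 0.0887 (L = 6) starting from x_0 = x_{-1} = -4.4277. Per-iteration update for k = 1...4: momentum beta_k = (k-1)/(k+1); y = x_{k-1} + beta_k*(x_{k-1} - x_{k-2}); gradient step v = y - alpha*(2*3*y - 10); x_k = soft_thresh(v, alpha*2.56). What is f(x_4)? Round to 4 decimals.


FISTA on f(x) = 3*x^2 - 10*x + 2.56*|x|
L = 6, alpha = 0.0887
Iteration 1: beta = 0.0, y = -4.4277 + 0.0*(-4.4277 + 4.4277) = -4.4277
  grad(y) = -36.5662, v = y - alpha*grad = -1.1843
  prox(v) = soft_thresh(-1.1843, 0.2271) = -0.9572
Iteration 2: beta = 0.3333, y = -0.9572 + 0.3333*(-0.9572 + 4.4277) = 0.1996
  grad(y) = -8.8022, v = y - alpha*grad = 0.9804
  prox(v) = soft_thresh(0.9804, 0.2271) = 0.7533
Iteration 3: beta = 0.5, y = 0.7533 + 0.5*(0.7533 + 0.9572) = 1.6086
  grad(y) = -0.3486, v = y - alpha*grad = 1.6395
  prox(v) = soft_thresh(1.6395, 0.2271) = 1.4124
Iteration 4: beta = 0.6, y = 1.4124 + 0.6*(1.4124 - 0.7533) = 1.8079
  grad(y) = 0.8473, v = y - alpha*grad = 1.7327
  prox(v) = soft_thresh(1.7327, 0.2271) = 1.5057
f(x_4) = 3*1.5057^2 - 10*1.5057 + 2.56*|1.5057| = -4.4011


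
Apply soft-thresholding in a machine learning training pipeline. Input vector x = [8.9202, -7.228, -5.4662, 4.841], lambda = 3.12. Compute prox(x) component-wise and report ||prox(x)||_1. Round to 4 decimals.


Soft-thresholding with lambda = 3.12:
prox(8.9202) = sign(8.9202)*max(|8.9202| - 3.12, 0) = 5.8002
prox(-7.228) = sign(-7.228)*max(|-7.228| - 3.12, 0) = -4.108
prox(-5.4662) = sign(-5.4662)*max(|-5.4662| - 3.12, 0) = -2.3462
prox(4.841) = sign(4.841)*max(|4.841| - 3.12, 0) = 1.721
prox(x) = [5.8002, -4.108, -2.3462, 1.721]
||prox(x)||_1 = 5.8002 + 4.108 + 2.3462 + 1.721 = 13.9754


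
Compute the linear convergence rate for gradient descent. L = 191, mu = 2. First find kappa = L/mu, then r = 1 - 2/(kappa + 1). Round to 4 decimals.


Step 1: Compute the condition number.
kappa = L/mu = 191/2 = 95.5
Step 2: Compute the convergence rate.
r = 1 - 2/(kappa + 1) = 1 - 2*mu/(L + mu) = (L - mu)/(L + mu) = 189/193 = 0.9793


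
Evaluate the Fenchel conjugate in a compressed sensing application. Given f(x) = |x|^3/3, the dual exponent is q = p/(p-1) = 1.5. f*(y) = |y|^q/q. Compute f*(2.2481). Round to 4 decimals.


The conjugate exponent q satisfies 1/p + 1/q = 1.
p = 3, so q = 3/(3 - 1) = 1.5
|y|^q = 2.2481^1.5 = 3.3707
f*(2.2481) = 3.3707 / 1.5 = 2.2472


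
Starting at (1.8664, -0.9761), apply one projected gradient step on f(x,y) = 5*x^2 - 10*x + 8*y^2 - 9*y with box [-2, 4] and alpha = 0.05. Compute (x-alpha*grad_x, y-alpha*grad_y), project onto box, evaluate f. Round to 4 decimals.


Step 1: Compute gradient at (1.8664, -0.9761).
grad_x = 2*5*1.8664 - 10 = 8.664
grad_y = 2*8*-0.9761 - 9 = -24.6176
Step 2: Gradient step.
x_raw = 1.8664 - 0.05*8.664 = 1.4332
y_raw = -0.9761 - 0.05*-24.6176 = 0.2548
Step 3: Project onto [-2, 4].
x_proj = clip(1.4332) = 1.4332
y_proj = clip(0.2548) = 0.2548
Step 4: Evaluate f.
f(1.4332, 0.2548) = -5.8354


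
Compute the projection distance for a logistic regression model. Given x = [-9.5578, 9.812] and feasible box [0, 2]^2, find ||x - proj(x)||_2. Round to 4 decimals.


Project each component onto [0, 2].
clip(-9.5578) = 0.0, clip(9.812) = 2.0
Projection = [0.0, 2.0]
Squared diffs: [91.3515, 61.0273]
Distance = sqrt(152.3788) = 12.3442


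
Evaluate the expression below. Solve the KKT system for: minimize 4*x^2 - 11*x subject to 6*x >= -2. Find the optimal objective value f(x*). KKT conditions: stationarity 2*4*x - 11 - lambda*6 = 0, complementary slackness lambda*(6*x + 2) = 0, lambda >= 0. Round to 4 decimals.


Step 1: Try lambda = 0 (constraint inactive).
Stationarity: 2*4*x - 11 = 0
x* = 11/(2*4) = 1.375
Check constraint: 6*1.375 = 8.25 >= -2 -- satisfied.
Step 2: Compute optimal value.
f(x*) = 4*1.375^2 - 11*1.375 = -7.5625


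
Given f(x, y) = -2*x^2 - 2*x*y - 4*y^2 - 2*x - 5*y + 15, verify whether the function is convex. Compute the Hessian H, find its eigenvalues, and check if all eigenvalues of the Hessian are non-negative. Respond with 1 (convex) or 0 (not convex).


The Hessian of f(x,y) = -2*x^2 - 2*x*y - 4*y^2 - 2*x - 5*y + 15 is:
H = [[-4, -2], [-2, -8]]
Trace = -4 - 8 = -12
Determinant = -4*-8 - (-2)^2 = 28
Discriminant = (-12)^2 - 4*28 = 32.0
Eigenvalues: lambda_1 = -8.8284, lambda_2 = -3.1716
The function is not convex.

0


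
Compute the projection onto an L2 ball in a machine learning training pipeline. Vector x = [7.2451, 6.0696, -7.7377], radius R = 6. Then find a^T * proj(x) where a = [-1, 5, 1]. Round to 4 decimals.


Step 1: Compute ||x|| (intermediates to 6 decimals).
||x|| = sqrt(7.2451^2 + 6.0696^2 + (-7.7377)^2) = 12.214889
Step 2: Project.
Since ||x|| > R, scale = R/||x|| = 6/12.214889 = 0.491204, proj(x) = scale * x
proj(x) = [3.558822, 2.981412, -3.800789]
Step 3: Dot product.
a^T * proj(x) = -1*3.558822 + 5*2.981412 + 1*(-3.800789) = 7.5474


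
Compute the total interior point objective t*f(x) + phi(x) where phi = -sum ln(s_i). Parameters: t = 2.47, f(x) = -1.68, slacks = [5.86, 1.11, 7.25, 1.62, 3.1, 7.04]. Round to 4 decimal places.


Step 1: Compute log-barrier.
ln values: [1.7681, 0.1044, 1.981, 0.4824, 1.1314, 1.9516]
phi = -(1.7681 + 0.1044 + 1.981 + 0.4824 + 1.1314 + 1.9516) = -7.4189
Step 2: Compute augmented objective.
t*f(x) = 2.47*-1.68 = -4.1496
Total = -4.1496 - 7.4189 = -11.5685


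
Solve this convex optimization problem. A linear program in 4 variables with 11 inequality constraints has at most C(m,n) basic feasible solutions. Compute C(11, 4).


Each vertex corresponds to some choice of n active constraints out of m, so the number of vertices is at most C(m, n) = m! / (n!(m-n)!).
m = 11, n = 4
Numerator: 11 * 10 * 9 * 8
Denominator: 4! = 24
C(11, 4) = 330


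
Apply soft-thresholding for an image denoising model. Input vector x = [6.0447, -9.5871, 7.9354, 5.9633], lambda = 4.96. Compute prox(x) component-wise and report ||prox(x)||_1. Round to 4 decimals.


Soft-thresholding with lambda = 4.96:
prox(6.0447) = sign(6.0447)*max(|6.0447| - 4.96, 0) = 1.0847
prox(-9.5871) = sign(-9.5871)*max(|-9.5871| - 4.96, 0) = -4.6271
prox(7.9354) = sign(7.9354)*max(|7.9354| - 4.96, 0) = 2.9754
prox(5.9633) = sign(5.9633)*max(|5.9633| - 4.96, 0) = 1.0033
prox(x) = [1.0847, -4.6271, 2.9754, 1.0033]
||prox(x)||_1 = 1.0847 + 4.6271 + 2.9754 + 1.0033 = 9.6905


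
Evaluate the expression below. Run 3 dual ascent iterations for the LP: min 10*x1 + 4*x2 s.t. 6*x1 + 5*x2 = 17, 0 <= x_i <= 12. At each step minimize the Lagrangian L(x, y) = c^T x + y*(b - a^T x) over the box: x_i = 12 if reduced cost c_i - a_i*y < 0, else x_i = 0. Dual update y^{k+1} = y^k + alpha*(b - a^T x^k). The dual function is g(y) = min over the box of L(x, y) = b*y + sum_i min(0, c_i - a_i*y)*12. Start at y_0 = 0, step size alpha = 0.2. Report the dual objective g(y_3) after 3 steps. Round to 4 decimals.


Dual ascent for LP: min 10*x1 + 4*x2, 6*x1 + 5*x2 = 17, 0 <= x_i <= 12
Step 1: y^k = 0.0, reduced costs: (10.0, 4.0)
  x^k = (0.0, 0.0), subgradient = b - a^T x = 17.0
  y^{k+1} = 0.0 + 0.2*17.0 = 3.4
Step 2: y^k = 3.4, reduced costs: (-10.4, -13.0)
  x^k = (12.0, 12.0), subgradient = b - a^T x = -115.0
  y^{k+1} = 3.4 + 0.2*-115.0 = -19.6
Step 3: y^k = -19.6, reduced costs: (127.6, 102.0)
  x^k = (0.0, 0.0), subgradient = b - a^T x = 17.0
  y^{k+1} = -19.6 + 0.2*17.0 = -16.2
Dual objective at y_3 = -16.2: reduced costs (107.2, 85.0), box minimizer x = (0.0, 0.0)
g(y_3) = b*y + (c1 - a1*y)*x1 + (c2 - a2*y)*x2 = 17*(-16.2) + 107.2*0.0 + 85.0*0.0 = -275.4 + 0.0 + 0.0 = -275.4


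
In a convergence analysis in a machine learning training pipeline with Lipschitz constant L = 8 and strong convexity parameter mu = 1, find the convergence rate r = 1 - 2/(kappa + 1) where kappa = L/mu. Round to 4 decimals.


Step 1: Compute the condition number.
kappa = L/mu = 8/1 = 8.0
Step 2: Compute the convergence rate.
r = 1 - 2/(kappa + 1) = 1 - 2*mu/(L + mu) = (L - mu)/(L + mu) = 7/9 = 0.7778


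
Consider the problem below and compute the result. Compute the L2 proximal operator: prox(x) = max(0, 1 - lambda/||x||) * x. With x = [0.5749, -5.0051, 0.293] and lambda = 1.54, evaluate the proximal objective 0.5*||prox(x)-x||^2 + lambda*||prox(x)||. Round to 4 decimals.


Step 1: Compute ||x||.
||x|| = 5.0465
Step 2: Compute scaling factor.
scale = max(0, 1 - 1.54/5.0465) = 0.6948
Step 3: prox(x) = [0.3995, -3.4777, 0.2036]
||prox(x)|| = 3.5065
Step 4: Proximal objective.
0.5*||prox-x||^2 = 1.1858
lambda*||prox|| = 5.4
Total = 6.5858


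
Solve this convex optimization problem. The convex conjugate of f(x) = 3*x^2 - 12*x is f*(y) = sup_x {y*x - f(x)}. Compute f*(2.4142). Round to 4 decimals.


f*(y) = sup_x {y*x - a*x^2 - b*x} = sup_x {(y-b)*x - a*x^2}
FOC: (y - b) - 2a*x = 0 => x* = (y - b)/(2a)
x* = (2.4142 + 12)/(2*3) = 2.4024
f*(2.4142) = (y-b)^2/(4a) = (2.4142 + 12)^2/(4*3)
= 207.7692/12 = 17.3141


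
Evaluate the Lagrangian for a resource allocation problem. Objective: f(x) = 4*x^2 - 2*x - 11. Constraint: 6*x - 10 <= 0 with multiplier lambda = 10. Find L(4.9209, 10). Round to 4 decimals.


Step 1: Evaluate f(x).
f(4.9209) = 4*4.9209^2 - 2*4.9209 - 11 = 76.0192
Step 2: Evaluate g(x).
g(4.9209) = 6*4.9209 - 10 = 19.5254
Step 3: Compute Lagrangian.
L = 76.0192 + 10*19.5254 = 271.2732


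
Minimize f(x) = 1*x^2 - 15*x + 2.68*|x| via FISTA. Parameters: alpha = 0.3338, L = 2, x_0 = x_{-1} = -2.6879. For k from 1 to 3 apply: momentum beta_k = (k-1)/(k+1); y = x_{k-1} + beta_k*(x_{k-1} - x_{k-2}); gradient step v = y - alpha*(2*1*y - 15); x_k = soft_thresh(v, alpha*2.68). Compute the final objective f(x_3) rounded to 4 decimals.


FISTA on f(x) = 1*x^2 - 15*x + 2.68*|x|
L = 2, alpha = 0.3338
Iteration 1: beta = 0.0, y = -2.6879 + 0.0*(-2.6879 + 2.6879) = -2.6879
  grad(y) = -20.3758, v = y - alpha*grad = 4.1135
  prox(v) = soft_thresh(4.1135, 0.8946) = 3.219
Iteration 2: beta = 0.3333, y = 3.219 + 0.3333*(3.219 + 2.6879) = 5.1879
  grad(y) = -4.6242, v = y - alpha*grad = 6.7315
  prox(v) = soft_thresh(6.7315, 0.8946) = 5.8369
Iteration 3: beta = 0.5, y = 5.8369 + 0.5*(5.8369 - 3.219) = 7.1458
  grad(y) = -0.7083, v = y - alpha*grad = 7.3823
  prox(v) = soft_thresh(7.3823, 0.8946) = 6.4877
f(x_3) = 1*6.4877^2 - 15*6.4877 + 2.68*|6.4877| = -37.8382


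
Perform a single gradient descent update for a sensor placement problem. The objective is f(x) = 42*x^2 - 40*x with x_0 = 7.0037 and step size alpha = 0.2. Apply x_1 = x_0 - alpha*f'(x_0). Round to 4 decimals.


We compute the gradient at x_0 and apply the update.
f'(x) = 84*x - 40
f'(7.0037) = 84*7.0037 - 40 = 548.3108
x_1 = 7.0037 - 0.2*548.3108 = -102.6585


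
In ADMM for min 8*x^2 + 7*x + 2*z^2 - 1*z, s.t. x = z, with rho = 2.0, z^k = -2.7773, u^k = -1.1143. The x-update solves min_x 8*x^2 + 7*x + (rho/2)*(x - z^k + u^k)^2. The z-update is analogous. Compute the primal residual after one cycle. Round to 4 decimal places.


ADMM iteration with rho = 2.0, z^k = -2.7773, u^k = -1.1143
Step 1: x-update.
Minimize 8*x^2 + 7*x + (2.0/2)*(x + 2.7773 - 1.1143)^2
FOC: (2*8 + 2.0)*x = -7 + 2.0*(-2.7773 + 1.1143)
x^{k+1} = -0.5737
Step 2: z-update.
Minimize 2*z^2 - 1*z + (2.0/2)*(-0.5737 - z - 1.1143)^2
FOC: (2*2 + 2.0)*z = 1 + 2.0*(-0.5737 - 1.1143)
z^{k+1} = -0.396
Step 3: u-update.
u^{k+1} = -1.1143 - 0.5737 + 0.396 = -1.292
Step 4: Primal residual = |-0.5737 + 0.396| = 0.1777


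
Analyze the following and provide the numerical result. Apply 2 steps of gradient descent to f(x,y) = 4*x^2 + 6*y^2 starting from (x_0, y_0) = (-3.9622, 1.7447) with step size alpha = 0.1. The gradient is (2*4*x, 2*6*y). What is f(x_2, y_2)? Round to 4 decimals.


Gradient descent on f(x,y) = 4*x^2 + 6*y^2.
Starting point: (-3.9622, 1.7447), alpha = 0.1
Step 1: grad_x = 2*4*-3.9622 = -31.6976, grad_y = 2*6*1.7447 = 20.9364
  x_1 = -3.9622 - 0.1*-31.6976 = -0.7924
  y_1 = 1.7447 - 0.1*20.9364 = -0.3489
Step 2: grad_x = 2*4*-0.7924 = -6.3395, grad_y = 2*6*-0.3489 = -4.1873
  x_2 = -0.7924 - 0.1*-6.3395 = -0.1585
  y_2 = -0.3489 - 0.1*-4.1873 = 0.0698
f(-0.1585, 0.0698) = 4*(-0.1585)^2 + 6*0.0698^2 = 0.1297


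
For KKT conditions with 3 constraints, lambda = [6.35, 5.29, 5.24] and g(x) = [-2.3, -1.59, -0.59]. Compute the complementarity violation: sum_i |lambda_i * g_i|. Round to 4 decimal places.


KKT complementary slackness check:
lambda_1 * g_1 = 6.35 * -2.3 = -14.605
lambda_2 * g_2 = 5.29 * -1.59 = -8.4111
lambda_3 * g_3 = 5.24 * -0.59 = -3.0916
Total violation = 14.605 + 8.4111 + 3.0916 = 26.1077


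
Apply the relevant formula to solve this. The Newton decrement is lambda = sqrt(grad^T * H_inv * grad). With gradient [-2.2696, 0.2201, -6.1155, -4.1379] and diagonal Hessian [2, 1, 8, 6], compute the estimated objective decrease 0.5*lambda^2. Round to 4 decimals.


Step 1: H is diagonal, so H^(-1) * g = [-1.1348, 0.2201, -0.7644, -0.6897].
Step 2: g^T H^(-1) g = sum_i g_i^2 / H_ii
  = (-2.2696)^2/2 + (0.2201)^2/1 + (-6.1155)^2/8 + (-4.1379)^2/6
  = 2.5755 + 0.0484 + 4.6749 + 2.8537 = 10.1526
Step 3: Objective decrease = 0.5 * g^T H^(-1) g = 5.0763


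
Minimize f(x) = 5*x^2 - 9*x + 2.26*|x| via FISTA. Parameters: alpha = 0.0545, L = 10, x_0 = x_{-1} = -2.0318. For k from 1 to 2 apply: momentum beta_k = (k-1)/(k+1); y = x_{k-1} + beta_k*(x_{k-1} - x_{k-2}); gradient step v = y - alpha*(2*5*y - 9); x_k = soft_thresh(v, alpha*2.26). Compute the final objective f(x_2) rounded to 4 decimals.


FISTA on f(x) = 5*x^2 - 9*x + 2.26*|x|
L = 10, alpha = 0.0545
Iteration 1: beta = 0.0, y = -2.0318 + 0.0*(-2.0318 + 2.0318) = -2.0318
  grad(y) = -29.318, v = y - alpha*grad = -0.434
  prox(v) = soft_thresh(-0.434, 0.1232) = -0.3108
Iteration 2: beta = 0.3333, y = -0.3108 + 0.3333*(-0.3108 + 2.0318) = 0.2629
  grad(y) = -6.3713, v = y - alpha*grad = 0.6101
  prox(v) = soft_thresh(0.6101, 0.1232) = 0.4869
f(x_2) = 5*0.4869^2 - 9*0.4869 + 2.26*|0.4869| = -2.0964


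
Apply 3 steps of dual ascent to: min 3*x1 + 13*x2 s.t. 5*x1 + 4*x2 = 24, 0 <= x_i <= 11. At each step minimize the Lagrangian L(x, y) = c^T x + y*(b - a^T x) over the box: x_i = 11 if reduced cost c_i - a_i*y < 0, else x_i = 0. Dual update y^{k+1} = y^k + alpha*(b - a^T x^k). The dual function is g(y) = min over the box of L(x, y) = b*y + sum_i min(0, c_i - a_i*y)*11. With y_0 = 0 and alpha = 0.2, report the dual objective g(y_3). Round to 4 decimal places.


Dual ascent for LP: min 3*x1 + 13*x2, 5*x1 + 4*x2 = 24, 0 <= x_i <= 11
Step 1: y^k = 0.0, reduced costs: (3.0, 13.0)
  x^k = (0.0, 0.0), subgradient = b - a^T x = 24.0
  y^{k+1} = 0.0 + 0.2*24.0 = 4.8
Step 2: y^k = 4.8, reduced costs: (-21.0, -6.2)
  x^k = (11.0, 11.0), subgradient = b - a^T x = -75.0
  y^{k+1} = 4.8 + 0.2*-75.0 = -10.2
Step 3: y^k = -10.2, reduced costs: (54.0, 53.8)
  x^k = (0.0, 0.0), subgradient = b - a^T x = 24.0
  y^{k+1} = -10.2 + 0.2*24.0 = -5.4
Dual objective at y_3 = -5.4: reduced costs (30.0, 34.6), box minimizer x = (0.0, 0.0)
g(y_3) = b*y + (c1 - a1*y)*x1 + (c2 - a2*y)*x2 = 24*(-5.4) + 30.0*0.0 + 34.6*0.0 = -129.6 + 0.0 + 0.0 = -129.6


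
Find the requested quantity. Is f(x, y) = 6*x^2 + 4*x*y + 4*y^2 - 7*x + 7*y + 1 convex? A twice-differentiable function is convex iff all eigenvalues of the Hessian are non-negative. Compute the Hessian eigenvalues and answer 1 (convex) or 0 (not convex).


The Hessian of f(x,y) = 6*x^2 + 4*x*y + 4*y^2 - 7*x + 7*y + 1 is:
H = [[12, 4], [4, 8]]
Trace = 12 + 8 = 20
Determinant = 12*8 - (4)^2 = 80
Discriminant = (20)^2 - 4*80 = 80.0
Eigenvalues: lambda_1 = 5.5279, lambda_2 = 14.4721
The function is convex.

1


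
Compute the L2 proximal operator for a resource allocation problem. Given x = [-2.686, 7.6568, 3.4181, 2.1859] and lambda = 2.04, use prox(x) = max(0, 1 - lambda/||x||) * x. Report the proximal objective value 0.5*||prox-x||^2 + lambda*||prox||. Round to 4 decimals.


Step 1: Compute ||x||.
||x|| = 9.0721
Step 2: Compute scaling factor.
scale = max(0, 1 - 2.04/9.0721) = 0.7751
Step 3: prox(x) = [-2.082, 5.935, 2.6495, 1.6944]
||prox(x)|| = 7.0321
Step 4: Proximal objective.
0.5*||prox-x||^2 = 2.0808
lambda*||prox|| = 14.3455
Total = 16.4263


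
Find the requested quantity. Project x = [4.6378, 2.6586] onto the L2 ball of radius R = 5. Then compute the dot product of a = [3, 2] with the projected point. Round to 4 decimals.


Step 1: Compute ||x|| (intermediates to 6 decimals).
||x|| = sqrt(4.6378^2 + 2.6586^2) = 5.345778
Step 2: Project.
Since ||x|| > R, scale = R/||x|| = 5/5.345778 = 0.935318, proj(x) = scale * x
proj(x) = [4.337818, 2.486636]
Step 3: Dot product.
a^T * proj(x) = 3*4.337818 + 2*2.486636 = 17.9867


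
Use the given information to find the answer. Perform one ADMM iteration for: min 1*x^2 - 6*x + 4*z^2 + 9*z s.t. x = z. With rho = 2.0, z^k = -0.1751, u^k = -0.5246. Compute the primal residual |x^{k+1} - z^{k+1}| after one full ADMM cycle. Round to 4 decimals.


ADMM iteration with rho = 2.0, z^k = -0.1751, u^k = -0.5246
Step 1: x-update.
Minimize 1*x^2 - 6*x + (2.0/2)*(x + 0.1751 - 0.5246)^2
FOC: (2*1 + 2.0)*x = 6 + 2.0*(-0.1751 + 0.5246)
x^{k+1} = 1.6748
Step 2: z-update.
Minimize 4*z^2 + 9*z + (2.0/2)*(1.6748 - z - 0.5246)^2
FOC: (2*4 + 2.0)*z = -9 + 2.0*(1.6748 - 0.5246)
z^{k+1} = -0.67
Step 3: u-update.
u^{k+1} = -0.5246 + 1.6748 + 0.67 = 1.8201
Step 4: Primal residual = |1.6748 + 0.67| = 2.3447


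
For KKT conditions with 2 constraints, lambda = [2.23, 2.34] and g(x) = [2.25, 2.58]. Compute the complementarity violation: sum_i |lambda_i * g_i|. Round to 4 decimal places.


KKT complementary slackness check:
lambda_1 * g_1 = 2.23 * 2.25 = 5.0175
lambda_2 * g_2 = 2.34 * 2.58 = 6.0372
Total violation = 5.0175 + 6.0372 = 11.0547


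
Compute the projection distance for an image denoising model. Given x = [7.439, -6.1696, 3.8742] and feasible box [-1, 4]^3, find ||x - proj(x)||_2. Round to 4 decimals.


Project each component onto [-1, 4].
clip(7.439) = 4.0, clip(-6.1696) = -1.0, clip(3.8742) = 3.8742
Projection = [4.0, -1.0, 3.8742]
Squared diffs: [11.8267, 26.7248, 0.0]
Distance = sqrt(38.5515) = 6.209


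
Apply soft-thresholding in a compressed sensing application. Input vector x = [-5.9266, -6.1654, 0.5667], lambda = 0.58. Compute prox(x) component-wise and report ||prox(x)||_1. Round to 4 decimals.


Soft-thresholding with lambda = 0.58:
prox(-5.9266) = sign(-5.9266)*max(|-5.9266| - 0.58, 0) = -5.3466
prox(-6.1654) = sign(-6.1654)*max(|-6.1654| - 0.58, 0) = -5.5854
prox(0.5667) = sign(0.5667)*max(|0.5667| - 0.58, 0) = 0.0
prox(x) = [-5.3466, -5.5854, 0.0]
||prox(x)||_1 = 5.3466 + 5.5854 + 0.0 = 10.932


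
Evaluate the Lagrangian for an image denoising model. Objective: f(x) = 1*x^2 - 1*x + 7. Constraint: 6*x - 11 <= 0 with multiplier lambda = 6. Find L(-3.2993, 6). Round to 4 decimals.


Step 1: Evaluate f(x).
f(-3.2993) = 1*(-3.2993)^2 - 1*(-3.2993) + 7 = 21.1847
Step 2: Evaluate g(x).
g(-3.2993) = 6*-3.2993 - 11 = -30.7958
Step 3: Compute Lagrangian.
L = 21.1847 + 6*-30.7958 = -163.5901


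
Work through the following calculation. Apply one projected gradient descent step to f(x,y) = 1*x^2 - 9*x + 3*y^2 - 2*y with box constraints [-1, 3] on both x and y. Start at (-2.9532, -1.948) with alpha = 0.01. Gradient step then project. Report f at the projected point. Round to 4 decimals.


Step 1: Compute gradient at (-2.9532, -1.948).
grad_x = 2*1*-2.9532 - 9 = -14.9064
grad_y = 2*3*-1.948 - 2 = -13.688
Step 2: Gradient step.
x_raw = -2.9532 - 0.01*-14.9064 = -2.8041
y_raw = -1.948 - 0.01*-13.688 = -1.8111
Step 3: Project onto [-1, 3].
x_proj = clip(-2.8041) = -1.0
y_proj = clip(-1.8111) = -1.0
Step 4: Evaluate f.
f(-1.0, -1.0) = 15.0


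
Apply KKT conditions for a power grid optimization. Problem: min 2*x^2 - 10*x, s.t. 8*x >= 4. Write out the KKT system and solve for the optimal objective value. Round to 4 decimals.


Step 1: Try lambda = 0 (constraint inactive).
Stationarity: 2*2*x - 10 = 0
x* = 10/(2*2) = 2.5
Check constraint: 8*2.5 = 20.0 >= 4 -- satisfied.
Step 2: Compute optimal value.
f(x*) = 2*2.5^2 - 10*2.5 = -12.5


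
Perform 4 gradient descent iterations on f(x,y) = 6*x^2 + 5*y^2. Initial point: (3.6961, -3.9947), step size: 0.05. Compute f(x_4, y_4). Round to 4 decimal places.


Gradient descent on f(x,y) = 6*x^2 + 5*y^2.
Starting point: (3.6961, -3.9947), alpha = 0.05
Step 1: grad_x = 2*6*3.6961 = 44.3532, grad_y = 2*5*-3.9947 = -39.947
  x_1 = 3.6961 - 0.05*44.3532 = 1.4784
  y_1 = -3.9947 - 0.05*-39.947 = -1.9974
Step 2: grad_x = 2*6*1.4784 = 17.7413, grad_y = 2*5*-1.9974 = -19.9735
  x_2 = 1.4784 - 0.05*17.7413 = 0.5914
  y_2 = -1.9974 - 0.05*-19.9735 = -0.9987
Step 3: grad_x = 2*6*0.5914 = 7.0965, grad_y = 2*5*-0.9987 = -9.9868
  x_3 = 0.5914 - 0.05*7.0965 = 0.2366
  y_3 = -0.9987 - 0.05*-9.9868 = -0.4993
Step 4: grad_x = 2*6*0.2366 = 2.8386, grad_y = 2*5*-0.4993 = -4.9934
  x_4 = 0.2366 - 0.05*2.8386 = 0.0946
  y_4 = -0.4993 - 0.05*-4.9934 = -0.2497
f(0.0946, -0.2497) = 6*0.0946^2 + 5*(-0.2497)^2 = 0.3654


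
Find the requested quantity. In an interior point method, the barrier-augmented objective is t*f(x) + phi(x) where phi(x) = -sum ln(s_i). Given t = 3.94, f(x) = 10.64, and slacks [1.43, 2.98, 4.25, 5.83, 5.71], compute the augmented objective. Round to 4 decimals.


Step 1: Compute log-barrier.
ln values: [0.3577, 1.0919, 1.4469, 1.763, 1.7422]
phi = -(0.3577 + 1.0919 + 1.4469 + 1.763 + 1.7422) = -6.4018
Step 2: Compute augmented objective.
t*f(x) = 3.94*10.64 = 41.9216
Total = 41.9216 - 6.4018 = 35.5198


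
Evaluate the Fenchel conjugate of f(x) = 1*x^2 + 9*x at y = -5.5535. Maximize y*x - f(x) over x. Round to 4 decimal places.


f*(y) = sup_x {y*x - a*x^2 - b*x} = sup_x {(y-b)*x - a*x^2}
FOC: (y - b) - 2a*x = 0 => x* = (y - b)/(2a)
x* = (-5.5535 - 9)/(2*1) = -7.2768
f*(-5.5535) = (y-b)^2/(4a) = (-5.5535 - 9)^2/(4*1)
= 211.8044/4 = 52.9511


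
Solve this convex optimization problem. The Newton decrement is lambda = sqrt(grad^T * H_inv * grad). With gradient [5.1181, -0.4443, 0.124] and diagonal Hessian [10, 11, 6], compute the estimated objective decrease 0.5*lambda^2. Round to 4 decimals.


Step 1: H is diagonal, so H^(-1) * g = [0.5118, -0.0404, 0.0207].
Step 2: g^T H^(-1) g = sum_i g_i^2 / H_ii
  = (5.1181)^2/10 + (-0.4443)^2/11 + (0.124)^2/6
  = 2.6195 + 0.0179 + 0.0026 = 2.64
Step 3: Objective decrease = 0.5 * g^T H^(-1) g = 1.32


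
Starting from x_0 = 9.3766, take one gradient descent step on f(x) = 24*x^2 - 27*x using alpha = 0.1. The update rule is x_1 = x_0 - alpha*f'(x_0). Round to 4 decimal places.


We compute the gradient at x_0 and apply the update.
f'(x) = 48*x - 27
f'(9.3766) = 48*9.3766 - 27 = 423.0768
x_1 = 9.3766 - 0.1*423.0768 = -32.9311


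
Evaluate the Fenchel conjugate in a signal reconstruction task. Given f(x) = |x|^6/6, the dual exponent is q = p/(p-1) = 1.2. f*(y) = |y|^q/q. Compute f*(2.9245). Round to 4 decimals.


The conjugate exponent q satisfies 1/p + 1/q = 1.
p = 6, so q = 6/(6 - 1) = 1.2
|y|^q = 2.9245^1.2 = 3.6246
f*(2.9245) = 3.6246 / 1.2 = 3.0205


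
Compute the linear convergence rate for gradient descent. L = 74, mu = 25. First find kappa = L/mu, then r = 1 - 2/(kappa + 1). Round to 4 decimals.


Step 1: Compute the condition number.
kappa = L/mu = 74/25 = 2.96
Step 2: Compute the convergence rate.
r = 1 - 2/(kappa + 1) = 1 - 2*mu/(L + mu) = (L - mu)/(L + mu) = 49/99 = 0.4949


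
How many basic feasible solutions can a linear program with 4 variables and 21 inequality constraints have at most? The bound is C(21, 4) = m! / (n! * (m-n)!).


Each vertex corresponds to some choice of n active constraints out of m, so the number of vertices is at most C(m, n) = m! / (n!(m-n)!).
m = 21, n = 4
Numerator: 21 * 20 * 19 * 18
Denominator: 4! = 24
C(21, 4) = 5985


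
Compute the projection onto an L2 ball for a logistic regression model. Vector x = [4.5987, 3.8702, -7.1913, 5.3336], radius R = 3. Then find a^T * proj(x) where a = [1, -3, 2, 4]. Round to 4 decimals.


Step 1: Compute ||x|| (intermediates to 6 decimals).
||x|| = sqrt(4.5987^2 + 3.8702^2 + (-7.1913)^2 + 5.3336^2) = 10.783718
Step 2: Project.
Since ||x|| > R, scale = R/||x|| = 3/10.783718 = 0.278197, proj(x) = scale * x
proj(x) = [1.279345, 1.076678, -2.000598, 1.483792]
Step 3: Dot product.
a^T * proj(x) = 1*1.279345 - 3*1.076678 + 2*(-2.000598) + 4*1.483792 = -0.0167


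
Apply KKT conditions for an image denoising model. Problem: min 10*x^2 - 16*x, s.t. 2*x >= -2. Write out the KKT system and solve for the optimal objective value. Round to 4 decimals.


Step 1: Try lambda = 0 (constraint inactive).
Stationarity: 2*10*x - 16 = 0
x* = 16/(2*10) = 0.8
Check constraint: 2*0.8 = 1.6 >= -2 -- satisfied.
Step 2: Compute optimal value.
f(x*) = 10*0.8^2 - 16*0.8 = -6.4


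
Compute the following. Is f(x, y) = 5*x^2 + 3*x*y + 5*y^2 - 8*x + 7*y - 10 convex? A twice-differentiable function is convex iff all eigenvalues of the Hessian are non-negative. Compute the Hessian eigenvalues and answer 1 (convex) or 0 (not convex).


The Hessian of f(x,y) = 5*x^2 + 3*x*y + 5*y^2 - 8*x + 7*y - 10 is:
H = [[10, 3], [3, 10]]
Trace = 10 + 10 = 20
Determinant = 10*10 - (3)^2 = 91
Discriminant = (20)^2 - 4*91 = 36.0
Eigenvalues: lambda_1 = 7.0, lambda_2 = 13.0
The function is convex.

1


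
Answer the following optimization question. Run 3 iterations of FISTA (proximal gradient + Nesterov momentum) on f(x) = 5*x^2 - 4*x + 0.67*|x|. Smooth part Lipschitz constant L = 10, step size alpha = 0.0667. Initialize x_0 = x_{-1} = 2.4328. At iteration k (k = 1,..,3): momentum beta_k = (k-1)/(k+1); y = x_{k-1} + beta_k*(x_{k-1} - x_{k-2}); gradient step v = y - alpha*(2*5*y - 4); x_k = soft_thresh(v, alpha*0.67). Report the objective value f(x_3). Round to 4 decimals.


FISTA on f(x) = 5*x^2 - 4*x + 0.67*|x|
L = 10, alpha = 0.0667
Iteration 1: beta = 0.0, y = 2.4328 + 0.0*(2.4328 - 2.4328) = 2.4328
  grad(y) = 20.328, v = y - alpha*grad = 1.0769
  prox(v) = soft_thresh(1.0769, 0.0447) = 1.0322
Iteration 2: beta = 0.3333, y = 1.0322 + 0.3333*(1.0322 - 2.4328) = 0.5654
  grad(y) = 1.6538, v = y - alpha*grad = 0.4551
  prox(v) = soft_thresh(0.4551, 0.0447) = 0.4104
Iteration 3: beta = 0.5, y = 0.4104 + 0.5*(0.4104 - 1.0322) = 0.0995
  grad(y) = -3.0054, v = y - alpha*grad = 0.2999
  prox(v) = soft_thresh(0.2999, 0.0447) = 0.2552
f(x_3) = 5*0.2552^2 - 4*0.2552 + 0.67*|0.2552| = -0.5242


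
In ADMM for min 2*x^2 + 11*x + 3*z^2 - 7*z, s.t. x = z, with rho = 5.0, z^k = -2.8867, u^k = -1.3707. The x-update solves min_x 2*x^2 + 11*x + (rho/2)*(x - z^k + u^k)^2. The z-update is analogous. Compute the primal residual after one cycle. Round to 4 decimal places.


ADMM iteration with rho = 5.0, z^k = -2.8867, u^k = -1.3707
Step 1: x-update.
Minimize 2*x^2 + 11*x + (5.0/2)*(x + 2.8867 - 1.3707)^2
FOC: (2*2 + 5.0)*x = -11 + 5.0*(-2.8867 + 1.3707)
x^{k+1} = -2.0644
Step 2: z-update.
Minimize 3*z^2 - 7*z + (5.0/2)*(-2.0644 - z - 1.3707)^2
FOC: (2*3 + 5.0)*z = 7 + 5.0*(-2.0644 - 1.3707)
z^{k+1} = -0.9251
Step 3: u-update.
u^{k+1} = -1.3707 - 2.0644 + 0.9251 = -2.5101
Step 4: Primal residual = |-2.0644 + 0.9251| = 1.1394


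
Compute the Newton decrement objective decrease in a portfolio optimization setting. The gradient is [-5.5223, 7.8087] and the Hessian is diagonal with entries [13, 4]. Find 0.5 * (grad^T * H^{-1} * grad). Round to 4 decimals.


Step 1: H is diagonal, so H^(-1) * g = [-0.4248, 1.9522].
Step 2: g^T H^(-1) g = sum_i g_i^2 / H_ii
  = (-5.5223)^2/13 + (7.8087)^2/4
  = 2.3458 + 15.2439 = 17.5898
Step 3: Objective decrease = 0.5 * g^T H^(-1) g = 8.7949
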